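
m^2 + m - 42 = (m - 6)*(m + 7)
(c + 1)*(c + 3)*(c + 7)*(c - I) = c^4 + 11*c^3 - I*c^3 + 31*c^2 - 11*I*c^2 + 21*c - 31*I*c - 21*I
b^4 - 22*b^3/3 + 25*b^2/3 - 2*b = b*(b - 6)*(b - 1)*(b - 1/3)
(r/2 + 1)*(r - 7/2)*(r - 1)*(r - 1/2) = r^4/2 - 3*r^3/2 - 17*r^2/8 + 39*r/8 - 7/4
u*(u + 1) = u^2 + u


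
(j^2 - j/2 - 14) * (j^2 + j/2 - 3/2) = j^4 - 63*j^2/4 - 25*j/4 + 21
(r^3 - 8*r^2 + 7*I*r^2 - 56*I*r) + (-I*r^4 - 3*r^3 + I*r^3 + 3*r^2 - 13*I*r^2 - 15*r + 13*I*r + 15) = -I*r^4 - 2*r^3 + I*r^3 - 5*r^2 - 6*I*r^2 - 15*r - 43*I*r + 15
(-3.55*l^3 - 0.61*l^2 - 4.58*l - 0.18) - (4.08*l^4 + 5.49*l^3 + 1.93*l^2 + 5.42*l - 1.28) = -4.08*l^4 - 9.04*l^3 - 2.54*l^2 - 10.0*l + 1.1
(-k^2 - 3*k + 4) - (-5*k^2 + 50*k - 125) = 4*k^2 - 53*k + 129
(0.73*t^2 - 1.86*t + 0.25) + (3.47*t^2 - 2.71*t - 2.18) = 4.2*t^2 - 4.57*t - 1.93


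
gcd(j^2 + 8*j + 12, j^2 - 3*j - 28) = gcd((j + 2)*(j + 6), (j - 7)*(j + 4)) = 1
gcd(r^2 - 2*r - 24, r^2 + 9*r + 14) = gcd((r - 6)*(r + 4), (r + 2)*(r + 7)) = 1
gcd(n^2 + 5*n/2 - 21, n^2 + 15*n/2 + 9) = n + 6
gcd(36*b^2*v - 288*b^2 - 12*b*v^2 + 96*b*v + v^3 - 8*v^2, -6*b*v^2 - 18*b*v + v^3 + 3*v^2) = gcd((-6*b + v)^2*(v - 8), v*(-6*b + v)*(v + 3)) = -6*b + v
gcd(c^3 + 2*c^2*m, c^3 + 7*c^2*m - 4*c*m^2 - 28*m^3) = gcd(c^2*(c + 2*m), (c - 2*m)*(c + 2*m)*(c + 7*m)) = c + 2*m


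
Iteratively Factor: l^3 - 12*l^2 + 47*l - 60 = (l - 5)*(l^2 - 7*l + 12) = (l - 5)*(l - 3)*(l - 4)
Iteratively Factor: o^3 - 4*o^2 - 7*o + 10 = (o + 2)*(o^2 - 6*o + 5) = (o - 1)*(o + 2)*(o - 5)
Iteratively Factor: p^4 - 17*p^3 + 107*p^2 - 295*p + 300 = (p - 4)*(p^3 - 13*p^2 + 55*p - 75) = (p - 5)*(p - 4)*(p^2 - 8*p + 15) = (p - 5)*(p - 4)*(p - 3)*(p - 5)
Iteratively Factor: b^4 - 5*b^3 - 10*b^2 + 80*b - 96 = (b - 2)*(b^3 - 3*b^2 - 16*b + 48) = (b - 4)*(b - 2)*(b^2 + b - 12) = (b - 4)*(b - 3)*(b - 2)*(b + 4)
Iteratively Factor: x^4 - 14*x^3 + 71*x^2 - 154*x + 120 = (x - 5)*(x^3 - 9*x^2 + 26*x - 24) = (x - 5)*(x - 2)*(x^2 - 7*x + 12) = (x - 5)*(x - 3)*(x - 2)*(x - 4)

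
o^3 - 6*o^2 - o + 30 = (o - 5)*(o - 3)*(o + 2)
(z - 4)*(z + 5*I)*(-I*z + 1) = -I*z^3 + 6*z^2 + 4*I*z^2 - 24*z + 5*I*z - 20*I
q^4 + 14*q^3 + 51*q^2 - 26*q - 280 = (q - 2)*(q + 4)*(q + 5)*(q + 7)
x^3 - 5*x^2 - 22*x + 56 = (x - 7)*(x - 2)*(x + 4)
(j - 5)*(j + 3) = j^2 - 2*j - 15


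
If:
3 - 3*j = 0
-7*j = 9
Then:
No Solution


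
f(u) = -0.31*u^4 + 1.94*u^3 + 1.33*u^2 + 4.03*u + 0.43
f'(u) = -1.24*u^3 + 5.82*u^2 + 2.66*u + 4.03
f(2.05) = 25.52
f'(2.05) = 23.26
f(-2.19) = -29.52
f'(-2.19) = 39.14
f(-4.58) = -312.91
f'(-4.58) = 233.06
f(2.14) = 27.66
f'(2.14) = 24.22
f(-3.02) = -78.83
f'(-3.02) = 83.23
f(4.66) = 98.22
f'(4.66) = 17.33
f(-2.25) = -31.95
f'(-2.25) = 41.63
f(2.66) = 41.55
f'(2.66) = 28.95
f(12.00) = -2835.53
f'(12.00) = -1268.69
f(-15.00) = -22002.02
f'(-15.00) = 5458.63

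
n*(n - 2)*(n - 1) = n^3 - 3*n^2 + 2*n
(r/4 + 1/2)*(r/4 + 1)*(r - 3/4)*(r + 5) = r^4/16 + 41*r^3/64 + 119*r^2/64 + 23*r/32 - 15/8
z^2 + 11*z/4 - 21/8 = (z - 3/4)*(z + 7/2)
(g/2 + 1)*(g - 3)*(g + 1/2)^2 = g^4/2 - 27*g^2/8 - 25*g/8 - 3/4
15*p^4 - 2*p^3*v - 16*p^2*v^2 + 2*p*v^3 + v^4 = (-3*p + v)*(-p + v)*(p + v)*(5*p + v)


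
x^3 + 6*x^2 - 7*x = x*(x - 1)*(x + 7)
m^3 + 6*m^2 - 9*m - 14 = (m - 2)*(m + 1)*(m + 7)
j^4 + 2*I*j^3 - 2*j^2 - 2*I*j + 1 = (j - 1)*(j + 1)*(j + I)^2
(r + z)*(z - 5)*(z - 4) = r*z^2 - 9*r*z + 20*r + z^3 - 9*z^2 + 20*z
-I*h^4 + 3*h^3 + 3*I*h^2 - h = h*(h + I)^2*(-I*h + 1)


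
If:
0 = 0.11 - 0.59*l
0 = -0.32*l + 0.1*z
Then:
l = 0.19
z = 0.60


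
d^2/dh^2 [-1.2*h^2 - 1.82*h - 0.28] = -2.40000000000000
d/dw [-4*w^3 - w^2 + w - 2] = -12*w^2 - 2*w + 1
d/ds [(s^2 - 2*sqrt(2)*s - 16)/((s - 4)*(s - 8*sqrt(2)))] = (2*(s - 4)*(s - 8*sqrt(2))*(s - sqrt(2)) + (s - 4)*(-s^2 + 2*sqrt(2)*s + 16) + (s - 8*sqrt(2))*(-s^2 + 2*sqrt(2)*s + 16))/((s - 4)^2*(s - 8*sqrt(2))^2)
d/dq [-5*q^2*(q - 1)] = 5*q*(2 - 3*q)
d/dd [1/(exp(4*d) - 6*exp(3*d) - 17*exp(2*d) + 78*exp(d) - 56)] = (-4*exp(3*d) + 18*exp(2*d) + 34*exp(d) - 78)*exp(d)/(-exp(4*d) + 6*exp(3*d) + 17*exp(2*d) - 78*exp(d) + 56)^2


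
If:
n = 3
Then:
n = 3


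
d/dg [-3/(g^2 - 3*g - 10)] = 3*(2*g - 3)/(-g^2 + 3*g + 10)^2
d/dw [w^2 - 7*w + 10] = 2*w - 7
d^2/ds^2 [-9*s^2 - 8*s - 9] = -18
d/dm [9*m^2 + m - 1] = 18*m + 1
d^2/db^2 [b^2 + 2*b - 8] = 2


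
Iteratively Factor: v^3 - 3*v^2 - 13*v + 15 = (v - 5)*(v^2 + 2*v - 3) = (v - 5)*(v - 1)*(v + 3)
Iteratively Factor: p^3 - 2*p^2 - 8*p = (p)*(p^2 - 2*p - 8) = p*(p - 4)*(p + 2)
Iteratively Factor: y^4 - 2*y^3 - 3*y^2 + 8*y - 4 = (y - 2)*(y^3 - 3*y + 2) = (y - 2)*(y + 2)*(y^2 - 2*y + 1) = (y - 2)*(y - 1)*(y + 2)*(y - 1)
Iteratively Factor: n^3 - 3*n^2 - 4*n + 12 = (n - 2)*(n^2 - n - 6) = (n - 2)*(n + 2)*(n - 3)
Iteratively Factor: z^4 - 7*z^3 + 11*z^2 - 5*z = (z - 5)*(z^3 - 2*z^2 + z) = z*(z - 5)*(z^2 - 2*z + 1) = z*(z - 5)*(z - 1)*(z - 1)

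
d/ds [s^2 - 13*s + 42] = 2*s - 13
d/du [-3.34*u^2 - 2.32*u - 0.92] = -6.68*u - 2.32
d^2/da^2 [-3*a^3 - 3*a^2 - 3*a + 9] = -18*a - 6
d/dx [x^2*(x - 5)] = x*(3*x - 10)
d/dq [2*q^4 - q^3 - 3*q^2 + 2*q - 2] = 8*q^3 - 3*q^2 - 6*q + 2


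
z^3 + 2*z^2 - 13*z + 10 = (z - 2)*(z - 1)*(z + 5)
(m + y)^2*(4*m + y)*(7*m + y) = 28*m^4 + 67*m^3*y + 51*m^2*y^2 + 13*m*y^3 + y^4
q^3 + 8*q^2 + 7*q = q*(q + 1)*(q + 7)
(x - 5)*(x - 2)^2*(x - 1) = x^4 - 10*x^3 + 33*x^2 - 44*x + 20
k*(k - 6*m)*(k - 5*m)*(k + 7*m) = k^4 - 4*k^3*m - 47*k^2*m^2 + 210*k*m^3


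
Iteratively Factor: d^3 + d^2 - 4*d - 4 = (d - 2)*(d^2 + 3*d + 2) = (d - 2)*(d + 1)*(d + 2)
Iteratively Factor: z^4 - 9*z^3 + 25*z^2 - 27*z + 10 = (z - 1)*(z^3 - 8*z^2 + 17*z - 10) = (z - 2)*(z - 1)*(z^2 - 6*z + 5) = (z - 2)*(z - 1)^2*(z - 5)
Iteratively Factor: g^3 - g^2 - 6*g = (g - 3)*(g^2 + 2*g) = g*(g - 3)*(g + 2)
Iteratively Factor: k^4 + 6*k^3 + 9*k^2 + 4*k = (k + 1)*(k^3 + 5*k^2 + 4*k) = (k + 1)*(k + 4)*(k^2 + k) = k*(k + 1)*(k + 4)*(k + 1)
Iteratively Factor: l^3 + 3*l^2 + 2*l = (l + 1)*(l^2 + 2*l) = l*(l + 1)*(l + 2)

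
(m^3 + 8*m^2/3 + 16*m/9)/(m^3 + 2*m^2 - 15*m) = (9*m^2 + 24*m + 16)/(9*(m^2 + 2*m - 15))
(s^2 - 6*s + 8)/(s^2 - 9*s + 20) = (s - 2)/(s - 5)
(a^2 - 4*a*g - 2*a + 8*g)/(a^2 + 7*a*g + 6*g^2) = (a^2 - 4*a*g - 2*a + 8*g)/(a^2 + 7*a*g + 6*g^2)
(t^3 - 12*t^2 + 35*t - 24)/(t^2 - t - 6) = (t^2 - 9*t + 8)/(t + 2)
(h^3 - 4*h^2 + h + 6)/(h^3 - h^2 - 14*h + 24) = (h + 1)/(h + 4)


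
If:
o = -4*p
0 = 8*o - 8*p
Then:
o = 0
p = 0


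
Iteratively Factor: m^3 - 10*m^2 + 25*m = (m - 5)*(m^2 - 5*m) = m*(m - 5)*(m - 5)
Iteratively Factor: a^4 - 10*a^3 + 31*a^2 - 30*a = (a)*(a^3 - 10*a^2 + 31*a - 30) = a*(a - 3)*(a^2 - 7*a + 10) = a*(a - 3)*(a - 2)*(a - 5)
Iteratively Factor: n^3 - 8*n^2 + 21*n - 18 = (n - 2)*(n^2 - 6*n + 9) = (n - 3)*(n - 2)*(n - 3)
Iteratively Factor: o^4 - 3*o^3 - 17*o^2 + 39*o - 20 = (o - 1)*(o^3 - 2*o^2 - 19*o + 20) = (o - 1)*(o + 4)*(o^2 - 6*o + 5) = (o - 5)*(o - 1)*(o + 4)*(o - 1)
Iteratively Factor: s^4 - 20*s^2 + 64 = (s + 2)*(s^3 - 2*s^2 - 16*s + 32) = (s + 2)*(s + 4)*(s^2 - 6*s + 8) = (s - 2)*(s + 2)*(s + 4)*(s - 4)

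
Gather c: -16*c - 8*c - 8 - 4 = -24*c - 12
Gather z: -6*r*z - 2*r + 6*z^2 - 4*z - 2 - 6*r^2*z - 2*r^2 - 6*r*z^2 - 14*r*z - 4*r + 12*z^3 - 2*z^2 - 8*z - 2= -2*r^2 - 6*r + 12*z^3 + z^2*(4 - 6*r) + z*(-6*r^2 - 20*r - 12) - 4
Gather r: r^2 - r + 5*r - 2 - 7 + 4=r^2 + 4*r - 5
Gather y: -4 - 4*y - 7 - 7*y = -11*y - 11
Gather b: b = b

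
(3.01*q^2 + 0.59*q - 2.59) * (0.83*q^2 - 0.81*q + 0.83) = 2.4983*q^4 - 1.9484*q^3 - 0.1293*q^2 + 2.5876*q - 2.1497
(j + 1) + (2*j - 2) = 3*j - 1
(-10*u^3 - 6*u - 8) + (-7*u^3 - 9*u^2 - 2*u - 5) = -17*u^3 - 9*u^2 - 8*u - 13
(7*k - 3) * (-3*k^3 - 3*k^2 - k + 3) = -21*k^4 - 12*k^3 + 2*k^2 + 24*k - 9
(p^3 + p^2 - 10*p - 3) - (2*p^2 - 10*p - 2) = p^3 - p^2 - 1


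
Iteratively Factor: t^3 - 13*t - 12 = (t + 1)*(t^2 - t - 12) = (t + 1)*(t + 3)*(t - 4)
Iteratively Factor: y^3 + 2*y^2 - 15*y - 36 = (y + 3)*(y^2 - y - 12) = (y - 4)*(y + 3)*(y + 3)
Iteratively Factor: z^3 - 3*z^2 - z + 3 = (z - 1)*(z^2 - 2*z - 3) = (z - 3)*(z - 1)*(z + 1)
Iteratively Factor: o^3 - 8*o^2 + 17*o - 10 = (o - 2)*(o^2 - 6*o + 5) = (o - 5)*(o - 2)*(o - 1)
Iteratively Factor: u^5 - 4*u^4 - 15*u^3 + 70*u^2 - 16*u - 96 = (u - 4)*(u^4 - 15*u^2 + 10*u + 24) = (u - 4)*(u + 1)*(u^3 - u^2 - 14*u + 24) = (u - 4)*(u - 2)*(u + 1)*(u^2 + u - 12) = (u - 4)*(u - 2)*(u + 1)*(u + 4)*(u - 3)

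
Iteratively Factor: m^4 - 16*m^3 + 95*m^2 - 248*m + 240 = (m - 3)*(m^3 - 13*m^2 + 56*m - 80) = (m - 5)*(m - 3)*(m^2 - 8*m + 16) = (m - 5)*(m - 4)*(m - 3)*(m - 4)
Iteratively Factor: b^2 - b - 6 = (b - 3)*(b + 2)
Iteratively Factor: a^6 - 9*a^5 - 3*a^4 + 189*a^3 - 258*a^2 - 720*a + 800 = (a - 5)*(a^5 - 4*a^4 - 23*a^3 + 74*a^2 + 112*a - 160) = (a - 5)^2*(a^4 + a^3 - 18*a^2 - 16*a + 32) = (a - 5)^2*(a + 2)*(a^3 - a^2 - 16*a + 16) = (a - 5)^2*(a - 4)*(a + 2)*(a^2 + 3*a - 4) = (a - 5)^2*(a - 4)*(a + 2)*(a + 4)*(a - 1)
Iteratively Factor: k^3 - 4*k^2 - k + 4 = (k + 1)*(k^2 - 5*k + 4) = (k - 1)*(k + 1)*(k - 4)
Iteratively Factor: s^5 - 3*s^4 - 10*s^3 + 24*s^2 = (s + 3)*(s^4 - 6*s^3 + 8*s^2) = s*(s + 3)*(s^3 - 6*s^2 + 8*s) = s^2*(s + 3)*(s^2 - 6*s + 8) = s^2*(s - 2)*(s + 3)*(s - 4)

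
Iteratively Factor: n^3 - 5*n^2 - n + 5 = (n + 1)*(n^2 - 6*n + 5) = (n - 5)*(n + 1)*(n - 1)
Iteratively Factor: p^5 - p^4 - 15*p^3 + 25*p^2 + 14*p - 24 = (p + 4)*(p^4 - 5*p^3 + 5*p^2 + 5*p - 6) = (p - 1)*(p + 4)*(p^3 - 4*p^2 + p + 6) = (p - 3)*(p - 1)*(p + 4)*(p^2 - p - 2) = (p - 3)*(p - 1)*(p + 1)*(p + 4)*(p - 2)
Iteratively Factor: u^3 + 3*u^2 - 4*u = (u + 4)*(u^2 - u) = (u - 1)*(u + 4)*(u)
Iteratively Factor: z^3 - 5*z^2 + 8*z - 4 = (z - 1)*(z^2 - 4*z + 4) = (z - 2)*(z - 1)*(z - 2)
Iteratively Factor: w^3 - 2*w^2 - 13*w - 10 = (w - 5)*(w^2 + 3*w + 2) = (w - 5)*(w + 1)*(w + 2)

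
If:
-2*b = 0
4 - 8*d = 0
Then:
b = 0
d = 1/2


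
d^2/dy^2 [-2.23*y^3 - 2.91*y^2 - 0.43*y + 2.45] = -13.38*y - 5.82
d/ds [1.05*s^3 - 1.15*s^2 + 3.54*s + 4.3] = 3.15*s^2 - 2.3*s + 3.54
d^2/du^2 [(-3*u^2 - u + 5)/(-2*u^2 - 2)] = (u^3 - 24*u^2 - 3*u + 8)/(u^6 + 3*u^4 + 3*u^2 + 1)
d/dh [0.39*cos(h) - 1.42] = -0.39*sin(h)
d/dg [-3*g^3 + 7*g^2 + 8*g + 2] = -9*g^2 + 14*g + 8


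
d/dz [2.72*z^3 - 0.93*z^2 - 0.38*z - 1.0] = 8.16*z^2 - 1.86*z - 0.38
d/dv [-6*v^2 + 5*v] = 5 - 12*v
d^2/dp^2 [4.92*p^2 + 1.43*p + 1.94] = 9.84000000000000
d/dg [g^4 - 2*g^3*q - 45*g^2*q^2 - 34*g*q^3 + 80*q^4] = 4*g^3 - 6*g^2*q - 90*g*q^2 - 34*q^3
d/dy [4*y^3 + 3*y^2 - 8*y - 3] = 12*y^2 + 6*y - 8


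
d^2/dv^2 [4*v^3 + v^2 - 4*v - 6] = 24*v + 2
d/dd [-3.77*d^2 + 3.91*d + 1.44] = 3.91 - 7.54*d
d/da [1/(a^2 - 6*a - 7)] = 2*(3 - a)/(-a^2 + 6*a + 7)^2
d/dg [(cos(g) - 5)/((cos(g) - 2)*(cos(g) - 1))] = (cos(g)^2 - 10*cos(g) + 13)*sin(g)/((cos(g) - 2)^2*(cos(g) - 1)^2)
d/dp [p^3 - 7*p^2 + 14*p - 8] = 3*p^2 - 14*p + 14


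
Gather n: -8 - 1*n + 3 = -n - 5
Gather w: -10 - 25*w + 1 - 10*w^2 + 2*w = -10*w^2 - 23*w - 9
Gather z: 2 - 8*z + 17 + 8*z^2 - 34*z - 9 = 8*z^2 - 42*z + 10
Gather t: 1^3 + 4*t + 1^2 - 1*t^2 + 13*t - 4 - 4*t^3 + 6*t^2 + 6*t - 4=-4*t^3 + 5*t^2 + 23*t - 6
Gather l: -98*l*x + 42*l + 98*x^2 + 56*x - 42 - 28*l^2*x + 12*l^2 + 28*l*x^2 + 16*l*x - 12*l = l^2*(12 - 28*x) + l*(28*x^2 - 82*x + 30) + 98*x^2 + 56*x - 42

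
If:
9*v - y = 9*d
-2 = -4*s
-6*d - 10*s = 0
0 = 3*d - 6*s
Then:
No Solution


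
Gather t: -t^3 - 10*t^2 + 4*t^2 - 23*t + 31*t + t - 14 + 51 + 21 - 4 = -t^3 - 6*t^2 + 9*t + 54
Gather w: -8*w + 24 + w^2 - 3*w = w^2 - 11*w + 24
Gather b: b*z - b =b*(z - 1)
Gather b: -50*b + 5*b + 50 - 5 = 45 - 45*b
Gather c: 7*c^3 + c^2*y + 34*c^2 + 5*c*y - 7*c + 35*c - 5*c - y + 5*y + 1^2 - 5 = 7*c^3 + c^2*(y + 34) + c*(5*y + 23) + 4*y - 4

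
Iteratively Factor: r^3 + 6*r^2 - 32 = (r + 4)*(r^2 + 2*r - 8) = (r - 2)*(r + 4)*(r + 4)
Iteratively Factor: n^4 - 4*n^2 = (n)*(n^3 - 4*n) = n*(n - 2)*(n^2 + 2*n) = n^2*(n - 2)*(n + 2)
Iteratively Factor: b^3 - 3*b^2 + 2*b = (b - 1)*(b^2 - 2*b) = (b - 2)*(b - 1)*(b)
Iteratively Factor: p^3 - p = (p)*(p^2 - 1) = p*(p + 1)*(p - 1)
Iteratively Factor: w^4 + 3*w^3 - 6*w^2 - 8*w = (w - 2)*(w^3 + 5*w^2 + 4*w) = (w - 2)*(w + 4)*(w^2 + w) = (w - 2)*(w + 1)*(w + 4)*(w)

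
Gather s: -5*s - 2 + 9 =7 - 5*s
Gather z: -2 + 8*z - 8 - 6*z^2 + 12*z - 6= -6*z^2 + 20*z - 16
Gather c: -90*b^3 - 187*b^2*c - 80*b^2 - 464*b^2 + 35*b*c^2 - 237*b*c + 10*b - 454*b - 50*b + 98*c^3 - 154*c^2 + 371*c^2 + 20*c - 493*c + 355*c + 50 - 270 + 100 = -90*b^3 - 544*b^2 - 494*b + 98*c^3 + c^2*(35*b + 217) + c*(-187*b^2 - 237*b - 118) - 120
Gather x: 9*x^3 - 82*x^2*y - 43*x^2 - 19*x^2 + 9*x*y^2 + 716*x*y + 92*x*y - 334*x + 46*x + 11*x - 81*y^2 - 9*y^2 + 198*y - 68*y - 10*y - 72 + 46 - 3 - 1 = 9*x^3 + x^2*(-82*y - 62) + x*(9*y^2 + 808*y - 277) - 90*y^2 + 120*y - 30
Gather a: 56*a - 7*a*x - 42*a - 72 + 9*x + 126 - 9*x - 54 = a*(14 - 7*x)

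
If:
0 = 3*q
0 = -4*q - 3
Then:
No Solution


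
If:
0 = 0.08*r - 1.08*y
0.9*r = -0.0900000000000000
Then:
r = -0.10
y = -0.01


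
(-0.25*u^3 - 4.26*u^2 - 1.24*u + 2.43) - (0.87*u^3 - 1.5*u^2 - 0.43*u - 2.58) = -1.12*u^3 - 2.76*u^2 - 0.81*u + 5.01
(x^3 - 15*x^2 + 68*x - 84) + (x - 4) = x^3 - 15*x^2 + 69*x - 88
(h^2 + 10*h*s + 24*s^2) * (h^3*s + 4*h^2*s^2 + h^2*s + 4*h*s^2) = h^5*s + 14*h^4*s^2 + h^4*s + 64*h^3*s^3 + 14*h^3*s^2 + 96*h^2*s^4 + 64*h^2*s^3 + 96*h*s^4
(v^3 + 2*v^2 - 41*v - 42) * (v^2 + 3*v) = v^5 + 5*v^4 - 35*v^3 - 165*v^2 - 126*v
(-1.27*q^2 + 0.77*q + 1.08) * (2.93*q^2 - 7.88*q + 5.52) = -3.7211*q^4 + 12.2637*q^3 - 9.9136*q^2 - 4.26*q + 5.9616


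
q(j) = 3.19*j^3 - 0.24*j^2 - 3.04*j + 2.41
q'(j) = 9.57*j^2 - 0.48*j - 3.04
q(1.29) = 4.94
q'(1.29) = 12.27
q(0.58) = 1.19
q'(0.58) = -0.10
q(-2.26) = -28.77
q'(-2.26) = 46.92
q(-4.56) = -291.19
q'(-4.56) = 198.14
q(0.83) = 1.55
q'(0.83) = 3.15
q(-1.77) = -10.65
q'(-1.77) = 27.79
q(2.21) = 28.95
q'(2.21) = 42.64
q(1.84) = 15.88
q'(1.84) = 28.48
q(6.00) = 664.57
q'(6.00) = 338.60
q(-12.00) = -5507.99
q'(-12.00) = 1380.80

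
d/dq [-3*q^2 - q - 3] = -6*q - 1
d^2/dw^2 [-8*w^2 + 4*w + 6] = -16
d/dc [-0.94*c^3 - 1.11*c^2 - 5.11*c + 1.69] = -2.82*c^2 - 2.22*c - 5.11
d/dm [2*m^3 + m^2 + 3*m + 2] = 6*m^2 + 2*m + 3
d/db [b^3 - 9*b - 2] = 3*b^2 - 9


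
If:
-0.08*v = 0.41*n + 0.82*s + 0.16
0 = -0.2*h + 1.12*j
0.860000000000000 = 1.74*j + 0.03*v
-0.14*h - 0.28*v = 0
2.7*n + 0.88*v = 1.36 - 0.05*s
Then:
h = 2.91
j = 0.52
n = 0.99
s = -0.55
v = -1.45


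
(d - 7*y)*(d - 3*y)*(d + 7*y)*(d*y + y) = d^4*y - 3*d^3*y^2 + d^3*y - 49*d^2*y^3 - 3*d^2*y^2 + 147*d*y^4 - 49*d*y^3 + 147*y^4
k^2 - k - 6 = (k - 3)*(k + 2)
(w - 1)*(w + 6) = w^2 + 5*w - 6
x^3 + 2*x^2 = x^2*(x + 2)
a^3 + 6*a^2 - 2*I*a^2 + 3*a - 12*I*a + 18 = (a + 6)*(a - 3*I)*(a + I)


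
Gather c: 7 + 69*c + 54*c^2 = 54*c^2 + 69*c + 7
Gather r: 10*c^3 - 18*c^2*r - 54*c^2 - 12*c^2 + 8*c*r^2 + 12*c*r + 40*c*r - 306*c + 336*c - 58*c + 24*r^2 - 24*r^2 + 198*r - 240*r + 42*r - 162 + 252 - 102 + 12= 10*c^3 - 66*c^2 + 8*c*r^2 - 28*c + r*(-18*c^2 + 52*c)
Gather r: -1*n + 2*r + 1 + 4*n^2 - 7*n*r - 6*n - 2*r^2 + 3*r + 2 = 4*n^2 - 7*n - 2*r^2 + r*(5 - 7*n) + 3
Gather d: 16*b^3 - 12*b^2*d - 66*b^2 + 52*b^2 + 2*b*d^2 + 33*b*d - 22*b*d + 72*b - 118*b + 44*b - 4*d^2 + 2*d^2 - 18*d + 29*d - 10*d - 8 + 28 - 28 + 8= 16*b^3 - 14*b^2 - 2*b + d^2*(2*b - 2) + d*(-12*b^2 + 11*b + 1)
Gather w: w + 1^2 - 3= w - 2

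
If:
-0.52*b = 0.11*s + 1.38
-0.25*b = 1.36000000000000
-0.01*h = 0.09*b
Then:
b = -5.44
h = 48.96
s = 13.17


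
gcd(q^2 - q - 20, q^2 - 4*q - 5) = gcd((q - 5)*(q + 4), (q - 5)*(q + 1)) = q - 5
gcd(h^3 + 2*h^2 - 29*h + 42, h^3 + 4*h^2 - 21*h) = h^2 + 4*h - 21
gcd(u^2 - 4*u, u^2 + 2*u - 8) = 1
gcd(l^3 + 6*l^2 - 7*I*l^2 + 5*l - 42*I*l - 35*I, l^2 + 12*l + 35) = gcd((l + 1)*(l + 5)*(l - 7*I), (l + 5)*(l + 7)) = l + 5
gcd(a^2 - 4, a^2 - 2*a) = a - 2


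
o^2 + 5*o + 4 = (o + 1)*(o + 4)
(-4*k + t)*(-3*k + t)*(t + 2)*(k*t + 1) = 12*k^3*t^2 + 24*k^3*t - 7*k^2*t^3 - 14*k^2*t^2 + 12*k^2*t + 24*k^2 + k*t^4 + 2*k*t^3 - 7*k*t^2 - 14*k*t + t^3 + 2*t^2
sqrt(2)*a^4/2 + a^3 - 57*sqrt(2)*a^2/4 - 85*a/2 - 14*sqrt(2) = (a - 4*sqrt(2))*(a + sqrt(2))*(a + 7*sqrt(2)/2)*(sqrt(2)*a/2 + 1/2)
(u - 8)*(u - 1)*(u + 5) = u^3 - 4*u^2 - 37*u + 40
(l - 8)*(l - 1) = l^2 - 9*l + 8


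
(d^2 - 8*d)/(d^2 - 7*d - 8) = d/(d + 1)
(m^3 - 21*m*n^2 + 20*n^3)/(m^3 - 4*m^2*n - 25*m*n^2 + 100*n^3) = (m - n)/(m - 5*n)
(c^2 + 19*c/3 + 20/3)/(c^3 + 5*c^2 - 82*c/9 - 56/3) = 3*(c + 5)/(3*c^2 + 11*c - 42)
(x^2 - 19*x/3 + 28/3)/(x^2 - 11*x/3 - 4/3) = (3*x - 7)/(3*x + 1)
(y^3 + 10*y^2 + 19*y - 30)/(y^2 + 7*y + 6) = (y^2 + 4*y - 5)/(y + 1)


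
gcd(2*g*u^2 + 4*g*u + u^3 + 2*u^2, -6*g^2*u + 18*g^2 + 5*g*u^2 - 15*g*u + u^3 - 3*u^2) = 1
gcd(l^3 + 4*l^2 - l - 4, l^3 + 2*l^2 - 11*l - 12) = l^2 + 5*l + 4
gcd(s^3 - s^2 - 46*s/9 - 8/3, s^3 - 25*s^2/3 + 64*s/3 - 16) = s - 3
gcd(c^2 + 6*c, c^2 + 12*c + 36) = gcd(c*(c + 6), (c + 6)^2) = c + 6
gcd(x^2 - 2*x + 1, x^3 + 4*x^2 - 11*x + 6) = x^2 - 2*x + 1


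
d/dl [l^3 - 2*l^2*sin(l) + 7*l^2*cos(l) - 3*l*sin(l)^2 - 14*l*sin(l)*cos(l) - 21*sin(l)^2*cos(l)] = -7*l^2*sin(l) - 2*l^2*cos(l) + 3*l^2 - 4*l*sin(l) - 3*l*sin(2*l) + 14*l*cos(l) - 14*l*cos(2*l) + 21*sin(l)/4 - 7*sin(2*l) - 63*sin(3*l)/4 + 3*cos(2*l)/2 - 3/2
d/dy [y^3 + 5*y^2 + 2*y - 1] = 3*y^2 + 10*y + 2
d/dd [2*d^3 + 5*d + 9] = 6*d^2 + 5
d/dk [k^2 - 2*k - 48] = 2*k - 2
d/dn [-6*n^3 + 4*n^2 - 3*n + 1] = -18*n^2 + 8*n - 3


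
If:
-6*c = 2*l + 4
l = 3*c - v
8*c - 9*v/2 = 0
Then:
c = -9/19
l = -11/19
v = -16/19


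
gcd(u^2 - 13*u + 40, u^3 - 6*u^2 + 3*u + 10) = u - 5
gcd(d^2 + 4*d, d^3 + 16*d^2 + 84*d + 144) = d + 4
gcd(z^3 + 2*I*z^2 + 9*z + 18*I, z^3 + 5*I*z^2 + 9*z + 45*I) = z^2 + 9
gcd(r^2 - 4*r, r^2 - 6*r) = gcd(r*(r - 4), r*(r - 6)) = r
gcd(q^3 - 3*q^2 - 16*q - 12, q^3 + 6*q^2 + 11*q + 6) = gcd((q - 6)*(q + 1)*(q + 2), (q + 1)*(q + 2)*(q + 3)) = q^2 + 3*q + 2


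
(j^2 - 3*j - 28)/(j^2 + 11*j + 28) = (j - 7)/(j + 7)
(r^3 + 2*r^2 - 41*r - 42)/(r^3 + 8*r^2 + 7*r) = (r - 6)/r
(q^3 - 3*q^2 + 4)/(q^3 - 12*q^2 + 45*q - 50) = (q^2 - q - 2)/(q^2 - 10*q + 25)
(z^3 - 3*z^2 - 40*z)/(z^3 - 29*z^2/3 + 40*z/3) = 3*(z + 5)/(3*z - 5)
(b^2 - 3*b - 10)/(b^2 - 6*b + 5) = (b + 2)/(b - 1)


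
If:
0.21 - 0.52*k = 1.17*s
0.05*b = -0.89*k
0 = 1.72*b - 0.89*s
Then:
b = 0.09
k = -0.01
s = 0.18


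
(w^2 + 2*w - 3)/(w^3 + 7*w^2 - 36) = (w - 1)/(w^2 + 4*w - 12)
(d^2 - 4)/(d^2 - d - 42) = (4 - d^2)/(-d^2 + d + 42)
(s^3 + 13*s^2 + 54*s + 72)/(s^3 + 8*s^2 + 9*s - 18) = (s + 4)/(s - 1)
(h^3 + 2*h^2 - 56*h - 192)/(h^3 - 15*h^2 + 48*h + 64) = (h^2 + 10*h + 24)/(h^2 - 7*h - 8)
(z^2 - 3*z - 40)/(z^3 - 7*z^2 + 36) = (z^2 - 3*z - 40)/(z^3 - 7*z^2 + 36)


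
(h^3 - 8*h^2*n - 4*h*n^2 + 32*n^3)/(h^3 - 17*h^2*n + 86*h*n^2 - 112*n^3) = (h + 2*n)/(h - 7*n)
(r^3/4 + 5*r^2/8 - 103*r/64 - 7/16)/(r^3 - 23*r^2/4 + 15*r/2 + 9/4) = (4*r^2 + 9*r - 28)/(16*(r^2 - 6*r + 9))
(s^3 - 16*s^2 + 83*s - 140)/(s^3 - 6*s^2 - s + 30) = (s^2 - 11*s + 28)/(s^2 - s - 6)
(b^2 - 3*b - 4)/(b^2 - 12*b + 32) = (b + 1)/(b - 8)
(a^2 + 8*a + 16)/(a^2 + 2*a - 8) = (a + 4)/(a - 2)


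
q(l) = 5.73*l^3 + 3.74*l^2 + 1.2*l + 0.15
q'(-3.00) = 133.47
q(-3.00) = -124.50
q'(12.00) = 2566.32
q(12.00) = 10454.55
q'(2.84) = 161.09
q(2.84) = 164.98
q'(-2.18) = 66.59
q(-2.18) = -44.06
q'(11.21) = 2245.22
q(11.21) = 8555.41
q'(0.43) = 7.59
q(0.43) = 1.81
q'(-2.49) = 89.15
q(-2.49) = -68.11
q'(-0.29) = 0.48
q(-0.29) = -0.02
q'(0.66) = 13.62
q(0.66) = 4.22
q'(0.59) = 11.60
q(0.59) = 3.34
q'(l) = 17.19*l^2 + 7.48*l + 1.2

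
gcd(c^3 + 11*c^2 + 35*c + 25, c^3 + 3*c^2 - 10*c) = c + 5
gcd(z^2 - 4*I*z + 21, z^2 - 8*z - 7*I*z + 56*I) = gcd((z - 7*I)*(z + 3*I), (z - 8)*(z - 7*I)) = z - 7*I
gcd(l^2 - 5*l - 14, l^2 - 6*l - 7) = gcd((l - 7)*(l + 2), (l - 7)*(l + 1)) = l - 7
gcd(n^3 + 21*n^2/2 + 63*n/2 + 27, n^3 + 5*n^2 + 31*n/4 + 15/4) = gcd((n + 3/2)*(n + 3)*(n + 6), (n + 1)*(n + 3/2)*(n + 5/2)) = n + 3/2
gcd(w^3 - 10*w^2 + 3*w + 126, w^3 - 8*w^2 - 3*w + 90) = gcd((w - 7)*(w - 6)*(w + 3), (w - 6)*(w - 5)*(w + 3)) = w^2 - 3*w - 18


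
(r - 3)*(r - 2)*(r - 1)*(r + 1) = r^4 - 5*r^3 + 5*r^2 + 5*r - 6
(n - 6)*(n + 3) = n^2 - 3*n - 18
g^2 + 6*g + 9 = (g + 3)^2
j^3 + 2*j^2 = j^2*(j + 2)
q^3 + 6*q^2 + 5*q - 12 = (q - 1)*(q + 3)*(q + 4)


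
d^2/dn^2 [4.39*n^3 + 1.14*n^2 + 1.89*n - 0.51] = 26.34*n + 2.28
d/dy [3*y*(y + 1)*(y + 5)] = 9*y^2 + 36*y + 15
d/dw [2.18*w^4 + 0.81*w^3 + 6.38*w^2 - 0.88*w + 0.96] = 8.72*w^3 + 2.43*w^2 + 12.76*w - 0.88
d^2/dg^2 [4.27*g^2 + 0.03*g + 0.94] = 8.54000000000000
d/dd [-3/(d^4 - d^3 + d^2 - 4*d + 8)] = 3*(4*d^3 - 3*d^2 + 2*d - 4)/(d^4 - d^3 + d^2 - 4*d + 8)^2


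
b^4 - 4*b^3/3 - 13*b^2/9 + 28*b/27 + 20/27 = (b - 5/3)*(b - 1)*(b + 2/3)^2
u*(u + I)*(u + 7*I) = u^3 + 8*I*u^2 - 7*u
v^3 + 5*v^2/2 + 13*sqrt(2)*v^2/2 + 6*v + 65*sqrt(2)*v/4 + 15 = (v + 5/2)*(v + sqrt(2)/2)*(v + 6*sqrt(2))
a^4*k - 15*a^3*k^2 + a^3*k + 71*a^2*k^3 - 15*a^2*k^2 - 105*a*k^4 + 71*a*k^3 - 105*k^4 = (a - 7*k)*(a - 5*k)*(a - 3*k)*(a*k + k)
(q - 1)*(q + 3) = q^2 + 2*q - 3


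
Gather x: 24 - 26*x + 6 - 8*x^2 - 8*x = -8*x^2 - 34*x + 30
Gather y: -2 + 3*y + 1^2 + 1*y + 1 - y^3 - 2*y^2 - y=-y^3 - 2*y^2 + 3*y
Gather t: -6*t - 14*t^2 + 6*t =-14*t^2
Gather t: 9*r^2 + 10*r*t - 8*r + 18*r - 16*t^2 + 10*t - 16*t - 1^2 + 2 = 9*r^2 + 10*r - 16*t^2 + t*(10*r - 6) + 1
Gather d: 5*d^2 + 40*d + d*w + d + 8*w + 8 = 5*d^2 + d*(w + 41) + 8*w + 8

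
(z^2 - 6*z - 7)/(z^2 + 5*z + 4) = (z - 7)/(z + 4)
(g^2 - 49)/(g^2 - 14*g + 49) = (g + 7)/(g - 7)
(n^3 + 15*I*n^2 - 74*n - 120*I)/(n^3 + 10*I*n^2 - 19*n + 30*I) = (n + 4*I)/(n - I)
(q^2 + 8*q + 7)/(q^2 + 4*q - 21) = (q + 1)/(q - 3)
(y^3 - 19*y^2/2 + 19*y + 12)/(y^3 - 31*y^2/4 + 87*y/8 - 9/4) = 4*(2*y^2 - 7*y - 4)/(8*y^2 - 14*y + 3)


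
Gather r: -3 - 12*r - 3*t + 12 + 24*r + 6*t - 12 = 12*r + 3*t - 3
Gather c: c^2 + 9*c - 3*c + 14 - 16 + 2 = c^2 + 6*c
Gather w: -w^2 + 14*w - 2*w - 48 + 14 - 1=-w^2 + 12*w - 35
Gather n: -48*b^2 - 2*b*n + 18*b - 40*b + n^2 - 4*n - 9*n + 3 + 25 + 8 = -48*b^2 - 22*b + n^2 + n*(-2*b - 13) + 36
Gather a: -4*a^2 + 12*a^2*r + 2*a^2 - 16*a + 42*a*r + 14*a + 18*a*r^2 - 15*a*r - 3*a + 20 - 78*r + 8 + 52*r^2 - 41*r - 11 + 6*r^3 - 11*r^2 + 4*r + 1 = a^2*(12*r - 2) + a*(18*r^2 + 27*r - 5) + 6*r^3 + 41*r^2 - 115*r + 18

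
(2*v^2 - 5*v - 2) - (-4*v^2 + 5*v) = 6*v^2 - 10*v - 2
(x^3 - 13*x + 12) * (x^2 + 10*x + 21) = x^5 + 10*x^4 + 8*x^3 - 118*x^2 - 153*x + 252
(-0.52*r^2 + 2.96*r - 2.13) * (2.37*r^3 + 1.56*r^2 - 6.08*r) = -1.2324*r^5 + 6.204*r^4 + 2.7311*r^3 - 21.3196*r^2 + 12.9504*r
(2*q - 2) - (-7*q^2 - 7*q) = 7*q^2 + 9*q - 2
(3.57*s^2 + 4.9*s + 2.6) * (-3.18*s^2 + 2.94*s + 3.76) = -11.3526*s^4 - 5.0862*s^3 + 19.5612*s^2 + 26.068*s + 9.776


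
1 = 1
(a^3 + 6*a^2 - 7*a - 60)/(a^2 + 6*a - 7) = (a^3 + 6*a^2 - 7*a - 60)/(a^2 + 6*a - 7)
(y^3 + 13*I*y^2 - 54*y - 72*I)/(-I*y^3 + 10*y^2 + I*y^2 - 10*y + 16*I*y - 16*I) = (I*y^3 - 13*y^2 - 54*I*y + 72)/(y^3 + y^2*(-1 + 10*I) + y*(-16 - 10*I) + 16)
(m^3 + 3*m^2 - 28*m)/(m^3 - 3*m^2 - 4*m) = (m + 7)/(m + 1)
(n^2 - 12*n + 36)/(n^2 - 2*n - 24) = (n - 6)/(n + 4)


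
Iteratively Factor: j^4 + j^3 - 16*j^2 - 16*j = (j)*(j^3 + j^2 - 16*j - 16) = j*(j + 1)*(j^2 - 16) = j*(j + 1)*(j + 4)*(j - 4)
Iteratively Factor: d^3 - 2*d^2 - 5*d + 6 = (d - 3)*(d^2 + d - 2) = (d - 3)*(d + 2)*(d - 1)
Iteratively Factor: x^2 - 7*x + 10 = (x - 2)*(x - 5)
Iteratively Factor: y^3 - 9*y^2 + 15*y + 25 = (y - 5)*(y^2 - 4*y - 5) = (y - 5)^2*(y + 1)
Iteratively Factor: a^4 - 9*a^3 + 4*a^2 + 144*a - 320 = (a - 4)*(a^3 - 5*a^2 - 16*a + 80) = (a - 5)*(a - 4)*(a^2 - 16) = (a - 5)*(a - 4)^2*(a + 4)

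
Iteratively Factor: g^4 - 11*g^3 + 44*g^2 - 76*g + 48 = (g - 2)*(g^3 - 9*g^2 + 26*g - 24) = (g - 2)^2*(g^2 - 7*g + 12) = (g - 4)*(g - 2)^2*(g - 3)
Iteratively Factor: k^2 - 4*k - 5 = (k - 5)*(k + 1)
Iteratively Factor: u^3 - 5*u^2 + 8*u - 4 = (u - 1)*(u^2 - 4*u + 4) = (u - 2)*(u - 1)*(u - 2)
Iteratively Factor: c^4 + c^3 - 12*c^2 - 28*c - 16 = (c + 2)*(c^3 - c^2 - 10*c - 8) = (c - 4)*(c + 2)*(c^2 + 3*c + 2) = (c - 4)*(c + 2)^2*(c + 1)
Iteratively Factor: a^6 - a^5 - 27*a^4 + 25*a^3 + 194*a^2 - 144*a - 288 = (a + 4)*(a^5 - 5*a^4 - 7*a^3 + 53*a^2 - 18*a - 72) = (a - 4)*(a + 4)*(a^4 - a^3 - 11*a^2 + 9*a + 18) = (a - 4)*(a - 3)*(a + 4)*(a^3 + 2*a^2 - 5*a - 6) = (a - 4)*(a - 3)*(a + 1)*(a + 4)*(a^2 + a - 6) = (a - 4)*(a - 3)*(a - 2)*(a + 1)*(a + 4)*(a + 3)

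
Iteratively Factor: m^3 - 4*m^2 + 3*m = (m - 3)*(m^2 - m) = (m - 3)*(m - 1)*(m)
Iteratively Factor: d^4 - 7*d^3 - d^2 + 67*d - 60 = (d - 4)*(d^3 - 3*d^2 - 13*d + 15) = (d - 4)*(d - 1)*(d^2 - 2*d - 15) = (d - 5)*(d - 4)*(d - 1)*(d + 3)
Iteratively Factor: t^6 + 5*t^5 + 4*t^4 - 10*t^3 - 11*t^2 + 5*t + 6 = (t - 1)*(t^5 + 6*t^4 + 10*t^3 - 11*t - 6) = (t - 1)^2*(t^4 + 7*t^3 + 17*t^2 + 17*t + 6) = (t - 1)^2*(t + 1)*(t^3 + 6*t^2 + 11*t + 6) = (t - 1)^2*(t + 1)*(t + 3)*(t^2 + 3*t + 2) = (t - 1)^2*(t + 1)*(t + 2)*(t + 3)*(t + 1)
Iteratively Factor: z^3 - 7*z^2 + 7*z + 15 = (z + 1)*(z^2 - 8*z + 15) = (z - 3)*(z + 1)*(z - 5)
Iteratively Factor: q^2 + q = (q + 1)*(q)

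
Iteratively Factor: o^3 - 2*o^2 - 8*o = (o - 4)*(o^2 + 2*o) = (o - 4)*(o + 2)*(o)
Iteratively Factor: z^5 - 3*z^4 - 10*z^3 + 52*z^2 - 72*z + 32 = (z - 2)*(z^4 - z^3 - 12*z^2 + 28*z - 16) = (z - 2)*(z + 4)*(z^3 - 5*z^2 + 8*z - 4) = (z - 2)^2*(z + 4)*(z^2 - 3*z + 2) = (z - 2)^2*(z - 1)*(z + 4)*(z - 2)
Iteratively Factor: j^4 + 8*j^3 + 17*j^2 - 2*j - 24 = (j + 2)*(j^3 + 6*j^2 + 5*j - 12) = (j - 1)*(j + 2)*(j^2 + 7*j + 12) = (j - 1)*(j + 2)*(j + 3)*(j + 4)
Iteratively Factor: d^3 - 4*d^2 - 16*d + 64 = (d - 4)*(d^2 - 16) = (d - 4)*(d + 4)*(d - 4)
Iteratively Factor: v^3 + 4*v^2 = (v)*(v^2 + 4*v) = v*(v + 4)*(v)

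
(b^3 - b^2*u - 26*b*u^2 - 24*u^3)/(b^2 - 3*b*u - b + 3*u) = (b^3 - b^2*u - 26*b*u^2 - 24*u^3)/(b^2 - 3*b*u - b + 3*u)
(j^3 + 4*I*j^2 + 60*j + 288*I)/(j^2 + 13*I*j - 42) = (j^2 - 2*I*j + 48)/(j + 7*I)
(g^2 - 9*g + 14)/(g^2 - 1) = (g^2 - 9*g + 14)/(g^2 - 1)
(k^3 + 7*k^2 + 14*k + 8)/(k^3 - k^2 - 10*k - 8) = (k + 4)/(k - 4)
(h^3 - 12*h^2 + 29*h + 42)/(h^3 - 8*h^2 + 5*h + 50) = (h^3 - 12*h^2 + 29*h + 42)/(h^3 - 8*h^2 + 5*h + 50)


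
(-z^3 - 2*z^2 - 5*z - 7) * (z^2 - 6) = -z^5 - 2*z^4 + z^3 + 5*z^2 + 30*z + 42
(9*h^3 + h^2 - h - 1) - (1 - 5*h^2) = 9*h^3 + 6*h^2 - h - 2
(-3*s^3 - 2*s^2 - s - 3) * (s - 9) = -3*s^4 + 25*s^3 + 17*s^2 + 6*s + 27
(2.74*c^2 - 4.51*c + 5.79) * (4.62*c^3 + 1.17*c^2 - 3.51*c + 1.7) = 12.6588*c^5 - 17.6304*c^4 + 11.8557*c^3 + 27.2624*c^2 - 27.9899*c + 9.843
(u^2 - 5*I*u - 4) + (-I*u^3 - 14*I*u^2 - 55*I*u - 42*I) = -I*u^3 + u^2 - 14*I*u^2 - 60*I*u - 4 - 42*I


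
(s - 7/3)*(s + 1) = s^2 - 4*s/3 - 7/3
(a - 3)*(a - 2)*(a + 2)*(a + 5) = a^4 + 2*a^3 - 19*a^2 - 8*a + 60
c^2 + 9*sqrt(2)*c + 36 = (c + 3*sqrt(2))*(c + 6*sqrt(2))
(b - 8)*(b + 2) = b^2 - 6*b - 16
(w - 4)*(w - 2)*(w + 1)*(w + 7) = w^4 + 2*w^3 - 33*w^2 + 22*w + 56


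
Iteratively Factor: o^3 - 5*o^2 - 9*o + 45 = (o + 3)*(o^2 - 8*o + 15) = (o - 3)*(o + 3)*(o - 5)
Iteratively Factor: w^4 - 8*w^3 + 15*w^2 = (w)*(w^3 - 8*w^2 + 15*w) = w^2*(w^2 - 8*w + 15) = w^2*(w - 5)*(w - 3)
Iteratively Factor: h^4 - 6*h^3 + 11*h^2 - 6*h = (h - 3)*(h^3 - 3*h^2 + 2*h) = (h - 3)*(h - 1)*(h^2 - 2*h) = h*(h - 3)*(h - 1)*(h - 2)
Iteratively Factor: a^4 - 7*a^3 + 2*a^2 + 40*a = (a - 5)*(a^3 - 2*a^2 - 8*a) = a*(a - 5)*(a^2 - 2*a - 8) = a*(a - 5)*(a + 2)*(a - 4)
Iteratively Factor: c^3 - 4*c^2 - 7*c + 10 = (c + 2)*(c^2 - 6*c + 5) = (c - 1)*(c + 2)*(c - 5)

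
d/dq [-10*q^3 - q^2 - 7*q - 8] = -30*q^2 - 2*q - 7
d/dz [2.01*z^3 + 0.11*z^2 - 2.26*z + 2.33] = 6.03*z^2 + 0.22*z - 2.26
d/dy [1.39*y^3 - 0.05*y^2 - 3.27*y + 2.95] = 4.17*y^2 - 0.1*y - 3.27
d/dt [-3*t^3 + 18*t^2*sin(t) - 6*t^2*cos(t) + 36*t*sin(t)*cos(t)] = 6*t^2*sin(t) + 18*t^2*cos(t) - 9*t^2 + 36*t*sin(t) - 12*t*cos(t) + 36*t*cos(2*t) + 18*sin(2*t)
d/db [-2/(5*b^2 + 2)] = 20*b/(5*b^2 + 2)^2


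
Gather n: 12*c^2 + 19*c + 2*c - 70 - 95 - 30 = 12*c^2 + 21*c - 195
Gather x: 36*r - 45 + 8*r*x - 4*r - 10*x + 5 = 32*r + x*(8*r - 10) - 40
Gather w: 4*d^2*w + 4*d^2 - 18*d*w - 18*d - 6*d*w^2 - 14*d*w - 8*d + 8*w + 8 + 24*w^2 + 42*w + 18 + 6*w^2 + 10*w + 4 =4*d^2 - 26*d + w^2*(30 - 6*d) + w*(4*d^2 - 32*d + 60) + 30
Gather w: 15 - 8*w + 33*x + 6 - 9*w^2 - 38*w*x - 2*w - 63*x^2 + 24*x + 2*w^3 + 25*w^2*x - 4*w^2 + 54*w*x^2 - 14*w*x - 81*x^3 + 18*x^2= 2*w^3 + w^2*(25*x - 13) + w*(54*x^2 - 52*x - 10) - 81*x^3 - 45*x^2 + 57*x + 21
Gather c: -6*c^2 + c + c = -6*c^2 + 2*c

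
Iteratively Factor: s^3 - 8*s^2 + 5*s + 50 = (s + 2)*(s^2 - 10*s + 25) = (s - 5)*(s + 2)*(s - 5)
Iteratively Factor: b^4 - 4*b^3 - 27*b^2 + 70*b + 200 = (b + 2)*(b^3 - 6*b^2 - 15*b + 100) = (b - 5)*(b + 2)*(b^2 - b - 20) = (b - 5)*(b + 2)*(b + 4)*(b - 5)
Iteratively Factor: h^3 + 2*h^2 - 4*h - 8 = (h + 2)*(h^2 - 4) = (h + 2)^2*(h - 2)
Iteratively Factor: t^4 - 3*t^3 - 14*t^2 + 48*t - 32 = (t - 4)*(t^3 + t^2 - 10*t + 8) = (t - 4)*(t - 2)*(t^2 + 3*t - 4) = (t - 4)*(t - 2)*(t - 1)*(t + 4)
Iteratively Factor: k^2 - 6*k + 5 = (k - 1)*(k - 5)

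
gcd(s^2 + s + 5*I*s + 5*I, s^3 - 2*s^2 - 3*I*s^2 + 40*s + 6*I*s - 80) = s + 5*I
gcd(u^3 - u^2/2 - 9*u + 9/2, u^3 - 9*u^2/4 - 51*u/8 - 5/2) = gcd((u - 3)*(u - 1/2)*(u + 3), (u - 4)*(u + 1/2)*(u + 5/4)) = 1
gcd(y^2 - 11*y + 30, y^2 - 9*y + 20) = y - 5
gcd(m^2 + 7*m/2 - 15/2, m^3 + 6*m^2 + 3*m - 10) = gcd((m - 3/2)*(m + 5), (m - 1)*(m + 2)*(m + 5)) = m + 5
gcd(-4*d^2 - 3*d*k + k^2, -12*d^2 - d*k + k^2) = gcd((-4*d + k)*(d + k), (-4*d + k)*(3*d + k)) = 4*d - k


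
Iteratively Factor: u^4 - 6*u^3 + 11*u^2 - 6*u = (u - 1)*(u^3 - 5*u^2 + 6*u) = (u - 3)*(u - 1)*(u^2 - 2*u) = u*(u - 3)*(u - 1)*(u - 2)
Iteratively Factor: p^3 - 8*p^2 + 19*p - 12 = (p - 4)*(p^2 - 4*p + 3) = (p - 4)*(p - 3)*(p - 1)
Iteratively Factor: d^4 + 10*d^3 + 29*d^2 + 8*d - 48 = (d - 1)*(d^3 + 11*d^2 + 40*d + 48) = (d - 1)*(d + 4)*(d^2 + 7*d + 12) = (d - 1)*(d + 4)^2*(d + 3)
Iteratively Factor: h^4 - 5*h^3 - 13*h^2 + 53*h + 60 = (h + 1)*(h^3 - 6*h^2 - 7*h + 60) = (h - 4)*(h + 1)*(h^2 - 2*h - 15) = (h - 5)*(h - 4)*(h + 1)*(h + 3)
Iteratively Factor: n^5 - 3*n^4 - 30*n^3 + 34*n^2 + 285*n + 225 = (n - 5)*(n^4 + 2*n^3 - 20*n^2 - 66*n - 45) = (n - 5)*(n + 3)*(n^3 - n^2 - 17*n - 15) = (n - 5)^2*(n + 3)*(n^2 + 4*n + 3) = (n - 5)^2*(n + 1)*(n + 3)*(n + 3)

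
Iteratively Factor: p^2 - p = (p)*(p - 1)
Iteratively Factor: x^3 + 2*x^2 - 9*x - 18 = (x + 2)*(x^2 - 9) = (x + 2)*(x + 3)*(x - 3)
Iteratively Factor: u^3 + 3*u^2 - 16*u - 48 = (u - 4)*(u^2 + 7*u + 12) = (u - 4)*(u + 4)*(u + 3)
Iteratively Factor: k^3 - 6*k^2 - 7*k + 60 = (k + 3)*(k^2 - 9*k + 20) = (k - 5)*(k + 3)*(k - 4)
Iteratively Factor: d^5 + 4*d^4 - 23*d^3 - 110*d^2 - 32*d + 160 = (d + 4)*(d^4 - 23*d^2 - 18*d + 40) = (d + 2)*(d + 4)*(d^3 - 2*d^2 - 19*d + 20) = (d + 2)*(d + 4)^2*(d^2 - 6*d + 5) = (d - 5)*(d + 2)*(d + 4)^2*(d - 1)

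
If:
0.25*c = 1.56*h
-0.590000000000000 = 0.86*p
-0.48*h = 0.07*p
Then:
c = 0.62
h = 0.10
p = -0.69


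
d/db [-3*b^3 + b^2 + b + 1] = -9*b^2 + 2*b + 1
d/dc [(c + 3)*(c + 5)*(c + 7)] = 3*c^2 + 30*c + 71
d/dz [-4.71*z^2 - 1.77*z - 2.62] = -9.42*z - 1.77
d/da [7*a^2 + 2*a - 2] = 14*a + 2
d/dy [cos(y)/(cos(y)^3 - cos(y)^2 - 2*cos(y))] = (2*cos(y) - 1)*sin(y)/(sin(y)^2 + cos(y) + 1)^2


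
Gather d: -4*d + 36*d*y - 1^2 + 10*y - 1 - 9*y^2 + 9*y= d*(36*y - 4) - 9*y^2 + 19*y - 2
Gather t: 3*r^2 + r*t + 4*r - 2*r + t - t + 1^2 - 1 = 3*r^2 + r*t + 2*r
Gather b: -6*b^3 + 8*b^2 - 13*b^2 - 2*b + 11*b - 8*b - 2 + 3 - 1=-6*b^3 - 5*b^2 + b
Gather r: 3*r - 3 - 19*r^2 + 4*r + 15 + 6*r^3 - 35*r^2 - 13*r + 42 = 6*r^3 - 54*r^2 - 6*r + 54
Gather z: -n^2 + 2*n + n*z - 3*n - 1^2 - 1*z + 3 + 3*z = -n^2 - n + z*(n + 2) + 2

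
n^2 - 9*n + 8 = (n - 8)*(n - 1)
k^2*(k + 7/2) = k^3 + 7*k^2/2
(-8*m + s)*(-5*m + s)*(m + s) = 40*m^3 + 27*m^2*s - 12*m*s^2 + s^3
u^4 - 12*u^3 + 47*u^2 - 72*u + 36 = (u - 6)*(u - 3)*(u - 2)*(u - 1)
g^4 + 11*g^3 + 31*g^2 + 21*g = g*(g + 1)*(g + 3)*(g + 7)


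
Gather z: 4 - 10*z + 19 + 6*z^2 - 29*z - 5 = 6*z^2 - 39*z + 18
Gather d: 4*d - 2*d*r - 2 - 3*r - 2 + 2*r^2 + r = d*(4 - 2*r) + 2*r^2 - 2*r - 4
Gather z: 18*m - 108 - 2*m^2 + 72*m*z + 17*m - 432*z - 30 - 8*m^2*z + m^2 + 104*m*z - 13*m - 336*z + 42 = -m^2 + 22*m + z*(-8*m^2 + 176*m - 768) - 96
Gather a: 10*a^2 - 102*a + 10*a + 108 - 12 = 10*a^2 - 92*a + 96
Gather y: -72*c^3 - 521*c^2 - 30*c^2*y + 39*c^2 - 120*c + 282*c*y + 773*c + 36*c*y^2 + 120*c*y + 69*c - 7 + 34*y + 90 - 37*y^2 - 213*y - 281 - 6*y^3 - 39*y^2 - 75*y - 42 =-72*c^3 - 482*c^2 + 722*c - 6*y^3 + y^2*(36*c - 76) + y*(-30*c^2 + 402*c - 254) - 240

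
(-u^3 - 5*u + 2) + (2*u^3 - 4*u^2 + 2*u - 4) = u^3 - 4*u^2 - 3*u - 2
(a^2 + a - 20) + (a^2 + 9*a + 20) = 2*a^2 + 10*a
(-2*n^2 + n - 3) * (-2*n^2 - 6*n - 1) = 4*n^4 + 10*n^3 + 2*n^2 + 17*n + 3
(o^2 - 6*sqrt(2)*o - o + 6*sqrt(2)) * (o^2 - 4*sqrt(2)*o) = o^4 - 10*sqrt(2)*o^3 - o^3 + 10*sqrt(2)*o^2 + 48*o^2 - 48*o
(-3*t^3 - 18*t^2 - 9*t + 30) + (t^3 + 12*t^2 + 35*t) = -2*t^3 - 6*t^2 + 26*t + 30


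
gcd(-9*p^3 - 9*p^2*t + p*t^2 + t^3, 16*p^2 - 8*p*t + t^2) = 1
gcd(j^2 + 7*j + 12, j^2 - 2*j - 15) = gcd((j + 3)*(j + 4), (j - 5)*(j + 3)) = j + 3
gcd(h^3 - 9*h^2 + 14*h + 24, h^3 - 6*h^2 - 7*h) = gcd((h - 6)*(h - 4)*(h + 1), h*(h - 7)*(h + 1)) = h + 1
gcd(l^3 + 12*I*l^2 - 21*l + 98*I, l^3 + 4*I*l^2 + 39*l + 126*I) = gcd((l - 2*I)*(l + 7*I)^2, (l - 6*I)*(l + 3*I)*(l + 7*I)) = l + 7*I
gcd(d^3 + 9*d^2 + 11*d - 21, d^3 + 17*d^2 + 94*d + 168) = d + 7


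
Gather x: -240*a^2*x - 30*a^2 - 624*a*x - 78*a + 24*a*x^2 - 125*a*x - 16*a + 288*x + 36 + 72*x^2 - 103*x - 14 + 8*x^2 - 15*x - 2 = -30*a^2 - 94*a + x^2*(24*a + 80) + x*(-240*a^2 - 749*a + 170) + 20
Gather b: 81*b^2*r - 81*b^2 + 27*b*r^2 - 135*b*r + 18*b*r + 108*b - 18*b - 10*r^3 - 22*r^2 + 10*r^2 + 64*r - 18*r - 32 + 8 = b^2*(81*r - 81) + b*(27*r^2 - 117*r + 90) - 10*r^3 - 12*r^2 + 46*r - 24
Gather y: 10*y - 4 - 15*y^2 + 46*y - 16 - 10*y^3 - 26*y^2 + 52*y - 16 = -10*y^3 - 41*y^2 + 108*y - 36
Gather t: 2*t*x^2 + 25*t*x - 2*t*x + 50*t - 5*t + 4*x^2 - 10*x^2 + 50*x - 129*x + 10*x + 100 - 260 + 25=t*(2*x^2 + 23*x + 45) - 6*x^2 - 69*x - 135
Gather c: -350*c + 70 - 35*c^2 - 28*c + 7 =-35*c^2 - 378*c + 77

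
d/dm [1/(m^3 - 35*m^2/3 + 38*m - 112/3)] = 3*(-9*m^2 + 70*m - 114)/(3*m^3 - 35*m^2 + 114*m - 112)^2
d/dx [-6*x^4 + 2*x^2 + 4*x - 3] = -24*x^3 + 4*x + 4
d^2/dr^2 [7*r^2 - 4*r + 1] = 14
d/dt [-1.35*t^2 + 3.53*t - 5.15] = 3.53 - 2.7*t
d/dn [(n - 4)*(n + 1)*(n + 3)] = 3*n^2 - 13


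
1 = 1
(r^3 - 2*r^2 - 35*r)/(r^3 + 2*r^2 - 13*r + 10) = r*(r - 7)/(r^2 - 3*r + 2)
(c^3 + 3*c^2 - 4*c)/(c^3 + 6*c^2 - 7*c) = (c + 4)/(c + 7)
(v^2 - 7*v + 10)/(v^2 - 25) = (v - 2)/(v + 5)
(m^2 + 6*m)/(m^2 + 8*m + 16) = m*(m + 6)/(m^2 + 8*m + 16)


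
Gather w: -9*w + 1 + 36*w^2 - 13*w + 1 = 36*w^2 - 22*w + 2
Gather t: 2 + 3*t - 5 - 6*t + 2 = -3*t - 1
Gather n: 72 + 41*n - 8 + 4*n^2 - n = 4*n^2 + 40*n + 64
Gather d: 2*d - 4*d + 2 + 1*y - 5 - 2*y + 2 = -2*d - y - 1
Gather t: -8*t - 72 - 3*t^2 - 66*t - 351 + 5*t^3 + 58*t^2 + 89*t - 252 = 5*t^3 + 55*t^2 + 15*t - 675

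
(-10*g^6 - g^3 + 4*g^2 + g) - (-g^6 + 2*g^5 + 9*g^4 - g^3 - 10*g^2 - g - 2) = -9*g^6 - 2*g^5 - 9*g^4 + 14*g^2 + 2*g + 2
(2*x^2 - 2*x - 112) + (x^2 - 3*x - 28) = 3*x^2 - 5*x - 140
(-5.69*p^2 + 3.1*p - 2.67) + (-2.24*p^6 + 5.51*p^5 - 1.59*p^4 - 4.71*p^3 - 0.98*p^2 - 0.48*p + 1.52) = -2.24*p^6 + 5.51*p^5 - 1.59*p^4 - 4.71*p^3 - 6.67*p^2 + 2.62*p - 1.15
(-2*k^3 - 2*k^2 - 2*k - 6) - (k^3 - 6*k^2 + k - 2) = -3*k^3 + 4*k^2 - 3*k - 4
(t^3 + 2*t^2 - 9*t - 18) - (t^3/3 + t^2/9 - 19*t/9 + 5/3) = 2*t^3/3 + 17*t^2/9 - 62*t/9 - 59/3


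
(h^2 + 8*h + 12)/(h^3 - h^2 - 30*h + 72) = (h + 2)/(h^2 - 7*h + 12)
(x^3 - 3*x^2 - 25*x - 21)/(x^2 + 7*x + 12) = (x^2 - 6*x - 7)/(x + 4)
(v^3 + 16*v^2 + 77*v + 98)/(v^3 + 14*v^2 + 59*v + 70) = (v + 7)/(v + 5)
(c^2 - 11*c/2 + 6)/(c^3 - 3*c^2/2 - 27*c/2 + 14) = (2*c - 3)/(2*c^2 + 5*c - 7)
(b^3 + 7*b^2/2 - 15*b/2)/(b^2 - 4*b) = (2*b^2 + 7*b - 15)/(2*(b - 4))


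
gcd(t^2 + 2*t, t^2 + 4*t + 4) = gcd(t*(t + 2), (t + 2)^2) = t + 2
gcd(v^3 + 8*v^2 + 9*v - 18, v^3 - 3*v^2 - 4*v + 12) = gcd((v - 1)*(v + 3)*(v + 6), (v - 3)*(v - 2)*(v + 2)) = 1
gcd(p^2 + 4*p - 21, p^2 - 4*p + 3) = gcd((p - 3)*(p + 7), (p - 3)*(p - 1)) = p - 3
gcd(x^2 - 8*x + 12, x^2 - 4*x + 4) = x - 2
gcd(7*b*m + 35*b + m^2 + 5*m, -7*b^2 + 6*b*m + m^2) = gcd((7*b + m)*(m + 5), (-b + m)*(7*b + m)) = 7*b + m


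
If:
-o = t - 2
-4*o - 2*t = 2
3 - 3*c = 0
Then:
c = 1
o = -3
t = 5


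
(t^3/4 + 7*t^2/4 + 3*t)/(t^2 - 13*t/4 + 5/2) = t*(t^2 + 7*t + 12)/(4*t^2 - 13*t + 10)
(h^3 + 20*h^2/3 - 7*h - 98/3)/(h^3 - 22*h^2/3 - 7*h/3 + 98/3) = (h + 7)/(h - 7)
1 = 1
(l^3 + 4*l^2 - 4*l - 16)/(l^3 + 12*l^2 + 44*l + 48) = (l - 2)/(l + 6)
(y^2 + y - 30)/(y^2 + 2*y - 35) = (y + 6)/(y + 7)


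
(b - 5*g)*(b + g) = b^2 - 4*b*g - 5*g^2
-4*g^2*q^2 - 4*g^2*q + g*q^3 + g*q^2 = q*(-4*g + q)*(g*q + g)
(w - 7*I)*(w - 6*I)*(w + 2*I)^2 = w^4 - 9*I*w^3 + 6*w^2 - 116*I*w + 168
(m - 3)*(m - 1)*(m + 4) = m^3 - 13*m + 12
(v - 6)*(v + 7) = v^2 + v - 42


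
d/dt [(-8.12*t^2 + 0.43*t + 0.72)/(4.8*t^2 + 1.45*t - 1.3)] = (-13.838*t^2 + 14.2*t - 1.603)/(23.04*t^4 + 13.92*t^3 - 10.3775*t^2 - 3.77*t + 1.69)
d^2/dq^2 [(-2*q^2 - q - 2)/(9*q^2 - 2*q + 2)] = 2*(-117*q^3 - 378*q^2 + 162*q + 16)/(729*q^6 - 486*q^5 + 594*q^4 - 224*q^3 + 132*q^2 - 24*q + 8)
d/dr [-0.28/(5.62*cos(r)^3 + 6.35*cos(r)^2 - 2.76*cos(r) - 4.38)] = (-4.7208*cos(r)^2 - 3.556*cos(r) + 0.7728)*sin(r)/(5.62*cos(r)^3 + 6.35*cos(r)^2 - 2.76*cos(r) - 4.38)^2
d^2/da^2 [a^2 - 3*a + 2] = 2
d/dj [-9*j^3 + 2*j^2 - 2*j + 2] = -27*j^2 + 4*j - 2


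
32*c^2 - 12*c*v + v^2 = (-8*c + v)*(-4*c + v)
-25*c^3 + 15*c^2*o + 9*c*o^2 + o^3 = (-c + o)*(5*c + o)^2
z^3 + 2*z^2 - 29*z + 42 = (z - 3)*(z - 2)*(z + 7)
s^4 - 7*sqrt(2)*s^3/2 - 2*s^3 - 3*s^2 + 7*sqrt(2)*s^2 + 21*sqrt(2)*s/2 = s*(s - 3)*(s + 1)*(s - 7*sqrt(2)/2)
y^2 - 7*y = y*(y - 7)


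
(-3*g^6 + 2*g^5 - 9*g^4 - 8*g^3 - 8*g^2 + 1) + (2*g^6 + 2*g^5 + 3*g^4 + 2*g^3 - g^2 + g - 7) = -g^6 + 4*g^5 - 6*g^4 - 6*g^3 - 9*g^2 + g - 6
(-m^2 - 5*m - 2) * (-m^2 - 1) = m^4 + 5*m^3 + 3*m^2 + 5*m + 2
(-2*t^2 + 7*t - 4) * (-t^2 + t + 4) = 2*t^4 - 9*t^3 + 3*t^2 + 24*t - 16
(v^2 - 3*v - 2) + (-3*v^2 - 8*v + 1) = -2*v^2 - 11*v - 1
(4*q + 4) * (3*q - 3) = 12*q^2 - 12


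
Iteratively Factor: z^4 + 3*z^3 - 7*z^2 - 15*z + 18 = (z - 2)*(z^3 + 5*z^2 + 3*z - 9) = (z - 2)*(z + 3)*(z^2 + 2*z - 3) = (z - 2)*(z - 1)*(z + 3)*(z + 3)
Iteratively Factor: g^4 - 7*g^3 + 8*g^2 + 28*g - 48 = (g - 2)*(g^3 - 5*g^2 - 2*g + 24) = (g - 4)*(g - 2)*(g^2 - g - 6) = (g - 4)*(g - 2)*(g + 2)*(g - 3)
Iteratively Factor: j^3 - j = (j)*(j^2 - 1) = j*(j + 1)*(j - 1)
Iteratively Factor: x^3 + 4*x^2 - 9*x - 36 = (x + 3)*(x^2 + x - 12) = (x + 3)*(x + 4)*(x - 3)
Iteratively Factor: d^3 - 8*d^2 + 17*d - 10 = (d - 2)*(d^2 - 6*d + 5) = (d - 2)*(d - 1)*(d - 5)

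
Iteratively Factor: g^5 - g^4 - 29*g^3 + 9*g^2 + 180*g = (g + 3)*(g^4 - 4*g^3 - 17*g^2 + 60*g) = (g + 3)*(g + 4)*(g^3 - 8*g^2 + 15*g) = (g - 3)*(g + 3)*(g + 4)*(g^2 - 5*g) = g*(g - 3)*(g + 3)*(g + 4)*(g - 5)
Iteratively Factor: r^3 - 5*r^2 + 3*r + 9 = (r - 3)*(r^2 - 2*r - 3) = (r - 3)*(r + 1)*(r - 3)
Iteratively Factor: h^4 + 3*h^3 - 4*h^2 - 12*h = (h + 2)*(h^3 + h^2 - 6*h) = (h - 2)*(h + 2)*(h^2 + 3*h) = h*(h - 2)*(h + 2)*(h + 3)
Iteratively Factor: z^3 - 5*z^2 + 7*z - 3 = (z - 3)*(z^2 - 2*z + 1) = (z - 3)*(z - 1)*(z - 1)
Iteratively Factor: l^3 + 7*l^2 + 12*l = (l + 4)*(l^2 + 3*l) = l*(l + 4)*(l + 3)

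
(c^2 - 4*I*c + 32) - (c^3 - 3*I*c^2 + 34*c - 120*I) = -c^3 + c^2 + 3*I*c^2 - 34*c - 4*I*c + 32 + 120*I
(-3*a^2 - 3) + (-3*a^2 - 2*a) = -6*a^2 - 2*a - 3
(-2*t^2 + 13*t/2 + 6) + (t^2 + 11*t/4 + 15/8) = -t^2 + 37*t/4 + 63/8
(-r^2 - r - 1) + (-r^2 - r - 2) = -2*r^2 - 2*r - 3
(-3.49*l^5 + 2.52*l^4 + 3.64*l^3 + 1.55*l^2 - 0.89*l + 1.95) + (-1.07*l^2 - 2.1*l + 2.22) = -3.49*l^5 + 2.52*l^4 + 3.64*l^3 + 0.48*l^2 - 2.99*l + 4.17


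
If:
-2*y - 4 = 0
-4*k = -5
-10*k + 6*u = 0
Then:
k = 5/4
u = 25/12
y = -2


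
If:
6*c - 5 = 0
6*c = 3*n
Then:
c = 5/6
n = 5/3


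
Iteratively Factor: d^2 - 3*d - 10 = (d + 2)*(d - 5)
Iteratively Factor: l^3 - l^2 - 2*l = (l + 1)*(l^2 - 2*l) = l*(l + 1)*(l - 2)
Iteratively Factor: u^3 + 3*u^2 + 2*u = (u + 2)*(u^2 + u) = (u + 1)*(u + 2)*(u)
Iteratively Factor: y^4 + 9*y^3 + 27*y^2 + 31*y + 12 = (y + 1)*(y^3 + 8*y^2 + 19*y + 12) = (y + 1)*(y + 3)*(y^2 + 5*y + 4) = (y + 1)^2*(y + 3)*(y + 4)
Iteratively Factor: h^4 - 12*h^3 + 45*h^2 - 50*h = (h)*(h^3 - 12*h^2 + 45*h - 50) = h*(h - 5)*(h^2 - 7*h + 10) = h*(h - 5)*(h - 2)*(h - 5)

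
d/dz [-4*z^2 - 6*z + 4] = -8*z - 6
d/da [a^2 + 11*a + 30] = 2*a + 11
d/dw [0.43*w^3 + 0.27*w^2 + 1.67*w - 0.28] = 1.29*w^2 + 0.54*w + 1.67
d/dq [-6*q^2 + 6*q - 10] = 6 - 12*q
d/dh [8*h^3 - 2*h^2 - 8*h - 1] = 24*h^2 - 4*h - 8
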